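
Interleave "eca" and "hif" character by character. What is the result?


Interleaving "eca" and "hif":
  Position 0: 'e' from first, 'h' from second => "eh"
  Position 1: 'c' from first, 'i' from second => "ci"
  Position 2: 'a' from first, 'f' from second => "af"
Result: ehciaf

ehciaf


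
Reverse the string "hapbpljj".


Input: hapbpljj
Reading characters right to left:
  Position 7: 'j'
  Position 6: 'j'
  Position 5: 'l'
  Position 4: 'p'
  Position 3: 'b'
  Position 2: 'p'
  Position 1: 'a'
  Position 0: 'h'
Reversed: jjlpbpah

jjlpbpah


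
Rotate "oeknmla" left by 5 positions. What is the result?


Input: "oeknmla", rotate left by 5
First 5 characters: "oeknm"
Remaining characters: "la"
Concatenate remaining + first: "la" + "oeknm" = "laoeknm"

laoeknm


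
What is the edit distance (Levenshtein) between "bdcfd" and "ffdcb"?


Computing edit distance: "bdcfd" -> "ffdcb"
DP table:
           f    f    d    c    b
      0    1    2    3    4    5
  b   1    1    2    3    4    4
  d   2    2    2    2    3    4
  c   3    3    3    3    2    3
  f   4    3    3    4    3    3
  d   5    4    4    3    4    4
Edit distance = dp[5][5] = 4

4


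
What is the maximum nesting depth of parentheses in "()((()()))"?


Input: "()((()()))"
Tracking depth:
  Position 0 '(': depth becomes 1
  Position 1 ')': depth becomes 0
  Position 2 '(': depth becomes 1
  Position 3 '(': depth becomes 2
  Position 4 '(': depth becomes 3
  Position 5 ')': depth becomes 2
  Position 6 '(': depth becomes 3
  Position 7 ')': depth becomes 2
  Position 8 ')': depth becomes 1
  Position 9 ')': depth becomes 0
Maximum depth reached: 3

3


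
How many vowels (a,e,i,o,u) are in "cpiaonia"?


Input: cpiaonia
Checking each character:
  'c' at position 0: consonant
  'p' at position 1: consonant
  'i' at position 2: vowel (running total: 1)
  'a' at position 3: vowel (running total: 2)
  'o' at position 4: vowel (running total: 3)
  'n' at position 5: consonant
  'i' at position 6: vowel (running total: 4)
  'a' at position 7: vowel (running total: 5)
Total vowels: 5

5


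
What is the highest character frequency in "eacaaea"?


Input: eacaaea
Character counts:
  'a': 4
  'c': 1
  'e': 2
Maximum frequency: 4

4


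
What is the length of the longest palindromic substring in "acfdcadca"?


Input: "acfdcadca"
Checking substrings for palindromes:
  No multi-char palindromic substrings found
Longest palindromic substring: "a" with length 1

1


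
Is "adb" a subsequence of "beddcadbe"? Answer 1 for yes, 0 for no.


Check if "adb" is a subsequence of "beddcadbe"
Greedy scan:
  Position 0 ('b'): no match needed
  Position 1 ('e'): no match needed
  Position 2 ('d'): no match needed
  Position 3 ('d'): no match needed
  Position 4 ('c'): no match needed
  Position 5 ('a'): matches sub[0] = 'a'
  Position 6 ('d'): matches sub[1] = 'd'
  Position 7 ('b'): matches sub[2] = 'b'
  Position 8 ('e'): no match needed
All 3 characters matched => is a subsequence

1


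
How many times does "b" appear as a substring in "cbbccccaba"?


Searching for "b" in "cbbccccaba"
Scanning each position:
  Position 0: "c" => no
  Position 1: "b" => MATCH
  Position 2: "b" => MATCH
  Position 3: "c" => no
  Position 4: "c" => no
  Position 5: "c" => no
  Position 6: "c" => no
  Position 7: "a" => no
  Position 8: "b" => MATCH
  Position 9: "a" => no
Total occurrences: 3

3


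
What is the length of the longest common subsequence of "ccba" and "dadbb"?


LCS of "ccba" and "dadbb"
DP table:
           d    a    d    b    b
      0    0    0    0    0    0
  c   0    0    0    0    0    0
  c   0    0    0    0    0    0
  b   0    0    0    0    1    1
  a   0    0    1    1    1    1
LCS length = dp[4][5] = 1

1


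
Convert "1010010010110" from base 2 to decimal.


Input: "1010010010110" in base 2
Positional expansion:
  Digit '1' (value 1) x 2^12 = 4096
  Digit '0' (value 0) x 2^11 = 0
  Digit '1' (value 1) x 2^10 = 1024
  Digit '0' (value 0) x 2^9 = 0
  Digit '0' (value 0) x 2^8 = 0
  Digit '1' (value 1) x 2^7 = 128
  Digit '0' (value 0) x 2^6 = 0
  Digit '0' (value 0) x 2^5 = 0
  Digit '1' (value 1) x 2^4 = 16
  Digit '0' (value 0) x 2^3 = 0
  Digit '1' (value 1) x 2^2 = 4
  Digit '1' (value 1) x 2^1 = 2
  Digit '0' (value 0) x 2^0 = 0
Sum = 5270

5270


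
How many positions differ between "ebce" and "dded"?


Comparing "ebce" and "dded" position by position:
  Position 0: 'e' vs 'd' => DIFFER
  Position 1: 'b' vs 'd' => DIFFER
  Position 2: 'c' vs 'e' => DIFFER
  Position 3: 'e' vs 'd' => DIFFER
Positions that differ: 4

4


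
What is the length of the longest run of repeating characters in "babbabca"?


Input: "babbabca"
Scanning for longest run:
  Position 1 ('a'): new char, reset run to 1
  Position 2 ('b'): new char, reset run to 1
  Position 3 ('b'): continues run of 'b', length=2
  Position 4 ('a'): new char, reset run to 1
  Position 5 ('b'): new char, reset run to 1
  Position 6 ('c'): new char, reset run to 1
  Position 7 ('a'): new char, reset run to 1
Longest run: 'b' with length 2

2


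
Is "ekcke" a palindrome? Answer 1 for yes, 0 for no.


Input: ekcke
Reversed: ekcke
  Compare pos 0 ('e') with pos 4 ('e'): match
  Compare pos 1 ('k') with pos 3 ('k'): match
Result: palindrome

1


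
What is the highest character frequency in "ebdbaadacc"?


Input: ebdbaadacc
Character counts:
  'a': 3
  'b': 2
  'c': 2
  'd': 2
  'e': 1
Maximum frequency: 3

3


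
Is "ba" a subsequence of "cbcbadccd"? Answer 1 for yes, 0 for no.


Check if "ba" is a subsequence of "cbcbadccd"
Greedy scan:
  Position 0 ('c'): no match needed
  Position 1 ('b'): matches sub[0] = 'b'
  Position 2 ('c'): no match needed
  Position 3 ('b'): no match needed
  Position 4 ('a'): matches sub[1] = 'a'
  Position 5 ('d'): no match needed
  Position 6 ('c'): no match needed
  Position 7 ('c'): no match needed
  Position 8 ('d'): no match needed
All 2 characters matched => is a subsequence

1


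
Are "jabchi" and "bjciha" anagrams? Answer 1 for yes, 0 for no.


Strings: "jabchi", "bjciha"
Sorted first:  abchij
Sorted second: abchij
Sorted forms match => anagrams

1


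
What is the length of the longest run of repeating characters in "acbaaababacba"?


Input: "acbaaababacba"
Scanning for longest run:
  Position 1 ('c'): new char, reset run to 1
  Position 2 ('b'): new char, reset run to 1
  Position 3 ('a'): new char, reset run to 1
  Position 4 ('a'): continues run of 'a', length=2
  Position 5 ('a'): continues run of 'a', length=3
  Position 6 ('b'): new char, reset run to 1
  Position 7 ('a'): new char, reset run to 1
  Position 8 ('b'): new char, reset run to 1
  Position 9 ('a'): new char, reset run to 1
  Position 10 ('c'): new char, reset run to 1
  Position 11 ('b'): new char, reset run to 1
  Position 12 ('a'): new char, reset run to 1
Longest run: 'a' with length 3

3


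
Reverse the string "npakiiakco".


Input: npakiiakco
Reading characters right to left:
  Position 9: 'o'
  Position 8: 'c'
  Position 7: 'k'
  Position 6: 'a'
  Position 5: 'i'
  Position 4: 'i'
  Position 3: 'k'
  Position 2: 'a'
  Position 1: 'p'
  Position 0: 'n'
Reversed: ockaiikapn

ockaiikapn


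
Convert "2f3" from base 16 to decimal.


Input: "2f3" in base 16
Positional expansion:
  Digit '2' (value 2) x 16^2 = 512
  Digit 'f' (value 15) x 16^1 = 240
  Digit '3' (value 3) x 16^0 = 3
Sum = 755

755


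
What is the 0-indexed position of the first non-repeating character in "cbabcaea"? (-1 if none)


Input: cbabcaea
Character frequencies:
  'a': 3
  'b': 2
  'c': 2
  'e': 1
Scanning left to right for freq == 1:
  Position 0 ('c'): freq=2, skip
  Position 1 ('b'): freq=2, skip
  Position 2 ('a'): freq=3, skip
  Position 3 ('b'): freq=2, skip
  Position 4 ('c'): freq=2, skip
  Position 5 ('a'): freq=3, skip
  Position 6 ('e'): unique! => answer = 6

6


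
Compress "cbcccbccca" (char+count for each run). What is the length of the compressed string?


Input: cbcccbccca
Runs:
  'c' x 1 => "c1"
  'b' x 1 => "b1"
  'c' x 3 => "c3"
  'b' x 1 => "b1"
  'c' x 3 => "c3"
  'a' x 1 => "a1"
Compressed: "c1b1c3b1c3a1"
Compressed length: 12

12


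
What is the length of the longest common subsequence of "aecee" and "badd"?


LCS of "aecee" and "badd"
DP table:
           b    a    d    d
      0    0    0    0    0
  a   0    0    1    1    1
  e   0    0    1    1    1
  c   0    0    1    1    1
  e   0    0    1    1    1
  e   0    0    1    1    1
LCS length = dp[5][4] = 1

1


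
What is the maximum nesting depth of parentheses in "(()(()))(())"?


Input: "(()(()))(())"
Tracking depth:
  Position 0 '(': depth becomes 1
  Position 1 '(': depth becomes 2
  Position 2 ')': depth becomes 1
  Position 3 '(': depth becomes 2
  Position 4 '(': depth becomes 3
  Position 5 ')': depth becomes 2
  Position 6 ')': depth becomes 1
  Position 7 ')': depth becomes 0
  Position 8 '(': depth becomes 1
  Position 9 '(': depth becomes 2
  Position 10 ')': depth becomes 1
  Position 11 ')': depth becomes 0
Maximum depth reached: 3

3


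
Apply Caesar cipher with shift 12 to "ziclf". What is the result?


Caesar cipher: shift "ziclf" by 12
  'z' (pos 25) + 12 = pos 11 = 'l'
  'i' (pos 8) + 12 = pos 20 = 'u'
  'c' (pos 2) + 12 = pos 14 = 'o'
  'l' (pos 11) + 12 = pos 23 = 'x'
  'f' (pos 5) + 12 = pos 17 = 'r'
Result: luoxr

luoxr


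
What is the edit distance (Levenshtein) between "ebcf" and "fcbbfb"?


Computing edit distance: "ebcf" -> "fcbbfb"
DP table:
           f    c    b    b    f    b
      0    1    2    3    4    5    6
  e   1    1    2    3    4    5    6
  b   2    2    2    2    3    4    5
  c   3    3    2    3    3    4    5
  f   4    3    3    3    4    3    4
Edit distance = dp[4][6] = 4

4


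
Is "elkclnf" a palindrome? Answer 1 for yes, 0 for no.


Input: elkclnf
Reversed: fnlckle
  Compare pos 0 ('e') with pos 6 ('f'): MISMATCH
  Compare pos 1 ('l') with pos 5 ('n'): MISMATCH
  Compare pos 2 ('k') with pos 4 ('l'): MISMATCH
Result: not a palindrome

0


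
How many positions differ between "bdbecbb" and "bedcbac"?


Comparing "bdbecbb" and "bedcbac" position by position:
  Position 0: 'b' vs 'b' => same
  Position 1: 'd' vs 'e' => DIFFER
  Position 2: 'b' vs 'd' => DIFFER
  Position 3: 'e' vs 'c' => DIFFER
  Position 4: 'c' vs 'b' => DIFFER
  Position 5: 'b' vs 'a' => DIFFER
  Position 6: 'b' vs 'c' => DIFFER
Positions that differ: 6

6


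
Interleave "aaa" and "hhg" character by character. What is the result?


Interleaving "aaa" and "hhg":
  Position 0: 'a' from first, 'h' from second => "ah"
  Position 1: 'a' from first, 'h' from second => "ah"
  Position 2: 'a' from first, 'g' from second => "ag"
Result: ahahag

ahahag


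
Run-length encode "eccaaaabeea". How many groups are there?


Input: eccaaaabeea
Scanning for consecutive runs:
  Group 1: 'e' x 1 (positions 0-0)
  Group 2: 'c' x 2 (positions 1-2)
  Group 3: 'a' x 4 (positions 3-6)
  Group 4: 'b' x 1 (positions 7-7)
  Group 5: 'e' x 2 (positions 8-9)
  Group 6: 'a' x 1 (positions 10-10)
Total groups: 6

6


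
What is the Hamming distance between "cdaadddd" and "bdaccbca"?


Comparing "cdaadddd" and "bdaccbca" position by position:
  Position 0: 'c' vs 'b' => differ
  Position 1: 'd' vs 'd' => same
  Position 2: 'a' vs 'a' => same
  Position 3: 'a' vs 'c' => differ
  Position 4: 'd' vs 'c' => differ
  Position 5: 'd' vs 'b' => differ
  Position 6: 'd' vs 'c' => differ
  Position 7: 'd' vs 'a' => differ
Total differences (Hamming distance): 6

6


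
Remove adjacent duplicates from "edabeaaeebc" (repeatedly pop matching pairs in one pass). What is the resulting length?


Input: edabeaaeebc
Stack-based adjacent duplicate removal:
  Read 'e': push. Stack: e
  Read 'd': push. Stack: ed
  Read 'a': push. Stack: eda
  Read 'b': push. Stack: edab
  Read 'e': push. Stack: edabe
  Read 'a': push. Stack: edabea
  Read 'a': matches stack top 'a' => pop. Stack: edabe
  Read 'e': matches stack top 'e' => pop. Stack: edab
  Read 'e': push. Stack: edabe
  Read 'b': push. Stack: edabeb
  Read 'c': push. Stack: edabebc
Final stack: "edabebc" (length 7)

7


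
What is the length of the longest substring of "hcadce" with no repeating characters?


Input: "hcadce"
Sliding window (track last position of each char):
  Position 0 ('h'): window [0,0] length 1 -- new best
  Position 1 ('c'): window [0,1] length 2 -- new best
  Position 2 ('a'): window [0,2] length 3 -- new best
  Position 3 ('d'): window [0,3] length 4 -- new best
  Position 4 ('c'): repeat (last at 1), move window start to 2
  Position 4 ('c'): window [2,4] length 3
  Position 5 ('e'): window [2,5] length 4
Longest substring with no repeats: "hcad" with length 4

4


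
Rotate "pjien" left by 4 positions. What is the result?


Input: "pjien", rotate left by 4
First 4 characters: "pjie"
Remaining characters: "n"
Concatenate remaining + first: "n" + "pjie" = "npjie"

npjie


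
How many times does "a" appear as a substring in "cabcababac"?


Searching for "a" in "cabcababac"
Scanning each position:
  Position 0: "c" => no
  Position 1: "a" => MATCH
  Position 2: "b" => no
  Position 3: "c" => no
  Position 4: "a" => MATCH
  Position 5: "b" => no
  Position 6: "a" => MATCH
  Position 7: "b" => no
  Position 8: "a" => MATCH
  Position 9: "c" => no
Total occurrences: 4

4


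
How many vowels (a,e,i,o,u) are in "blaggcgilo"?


Input: blaggcgilo
Checking each character:
  'b' at position 0: consonant
  'l' at position 1: consonant
  'a' at position 2: vowel (running total: 1)
  'g' at position 3: consonant
  'g' at position 4: consonant
  'c' at position 5: consonant
  'g' at position 6: consonant
  'i' at position 7: vowel (running total: 2)
  'l' at position 8: consonant
  'o' at position 9: vowel (running total: 3)
Total vowels: 3

3


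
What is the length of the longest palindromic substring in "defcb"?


Input: "defcb"
Checking substrings for palindromes:
  No multi-char palindromic substrings found
Longest palindromic substring: "d" with length 1

1


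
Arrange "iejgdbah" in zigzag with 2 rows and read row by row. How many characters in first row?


Zigzag "iejgdbah" into 2 rows:
Placing characters:
  'i' => row 0
  'e' => row 1
  'j' => row 0
  'g' => row 1
  'd' => row 0
  'b' => row 1
  'a' => row 0
  'h' => row 1
Rows:
  Row 0: "ijda"
  Row 1: "egbh"
First row length: 4

4


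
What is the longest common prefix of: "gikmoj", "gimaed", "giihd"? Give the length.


Words: gikmoj, gimaed, giihd
  Position 0: all 'g' => match
  Position 1: all 'i' => match
  Position 2: ('k', 'm', 'i') => mismatch, stop
LCP = "gi" (length 2)

2


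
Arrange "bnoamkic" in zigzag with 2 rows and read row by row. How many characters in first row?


Zigzag "bnoamkic" into 2 rows:
Placing characters:
  'b' => row 0
  'n' => row 1
  'o' => row 0
  'a' => row 1
  'm' => row 0
  'k' => row 1
  'i' => row 0
  'c' => row 1
Rows:
  Row 0: "bomi"
  Row 1: "nakc"
First row length: 4

4


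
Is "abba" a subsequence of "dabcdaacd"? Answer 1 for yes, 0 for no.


Check if "abba" is a subsequence of "dabcdaacd"
Greedy scan:
  Position 0 ('d'): no match needed
  Position 1 ('a'): matches sub[0] = 'a'
  Position 2 ('b'): matches sub[1] = 'b'
  Position 3 ('c'): no match needed
  Position 4 ('d'): no match needed
  Position 5 ('a'): no match needed
  Position 6 ('a'): no match needed
  Position 7 ('c'): no match needed
  Position 8 ('d'): no match needed
Only matched 2/4 characters => not a subsequence

0


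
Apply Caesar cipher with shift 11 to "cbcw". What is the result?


Caesar cipher: shift "cbcw" by 11
  'c' (pos 2) + 11 = pos 13 = 'n'
  'b' (pos 1) + 11 = pos 12 = 'm'
  'c' (pos 2) + 11 = pos 13 = 'n'
  'w' (pos 22) + 11 = pos 7 = 'h'
Result: nmnh

nmnh


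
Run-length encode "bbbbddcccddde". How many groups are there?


Input: bbbbddcccddde
Scanning for consecutive runs:
  Group 1: 'b' x 4 (positions 0-3)
  Group 2: 'd' x 2 (positions 4-5)
  Group 3: 'c' x 3 (positions 6-8)
  Group 4: 'd' x 3 (positions 9-11)
  Group 5: 'e' x 1 (positions 12-12)
Total groups: 5

5


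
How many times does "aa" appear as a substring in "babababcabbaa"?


Searching for "aa" in "babababcabbaa"
Scanning each position:
  Position 0: "ba" => no
  Position 1: "ab" => no
  Position 2: "ba" => no
  Position 3: "ab" => no
  Position 4: "ba" => no
  Position 5: "ab" => no
  Position 6: "bc" => no
  Position 7: "ca" => no
  Position 8: "ab" => no
  Position 9: "bb" => no
  Position 10: "ba" => no
  Position 11: "aa" => MATCH
Total occurrences: 1

1


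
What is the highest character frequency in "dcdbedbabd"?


Input: dcdbedbabd
Character counts:
  'a': 1
  'b': 3
  'c': 1
  'd': 4
  'e': 1
Maximum frequency: 4

4


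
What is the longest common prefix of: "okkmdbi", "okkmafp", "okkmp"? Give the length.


Words: okkmdbi, okkmafp, okkmp
  Position 0: all 'o' => match
  Position 1: all 'k' => match
  Position 2: all 'k' => match
  Position 3: all 'm' => match
  Position 4: ('d', 'a', 'p') => mismatch, stop
LCP = "okkm" (length 4)

4


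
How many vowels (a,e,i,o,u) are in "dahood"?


Input: dahood
Checking each character:
  'd' at position 0: consonant
  'a' at position 1: vowel (running total: 1)
  'h' at position 2: consonant
  'o' at position 3: vowel (running total: 2)
  'o' at position 4: vowel (running total: 3)
  'd' at position 5: consonant
Total vowels: 3

3


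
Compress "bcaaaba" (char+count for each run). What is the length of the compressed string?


Input: bcaaaba
Runs:
  'b' x 1 => "b1"
  'c' x 1 => "c1"
  'a' x 3 => "a3"
  'b' x 1 => "b1"
  'a' x 1 => "a1"
Compressed: "b1c1a3b1a1"
Compressed length: 10

10


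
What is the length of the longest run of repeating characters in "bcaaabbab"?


Input: "bcaaabbab"
Scanning for longest run:
  Position 1 ('c'): new char, reset run to 1
  Position 2 ('a'): new char, reset run to 1
  Position 3 ('a'): continues run of 'a', length=2
  Position 4 ('a'): continues run of 'a', length=3
  Position 5 ('b'): new char, reset run to 1
  Position 6 ('b'): continues run of 'b', length=2
  Position 7 ('a'): new char, reset run to 1
  Position 8 ('b'): new char, reset run to 1
Longest run: 'a' with length 3

3


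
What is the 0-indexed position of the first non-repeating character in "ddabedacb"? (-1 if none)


Input: ddabedacb
Character frequencies:
  'a': 2
  'b': 2
  'c': 1
  'd': 3
  'e': 1
Scanning left to right for freq == 1:
  Position 0 ('d'): freq=3, skip
  Position 1 ('d'): freq=3, skip
  Position 2 ('a'): freq=2, skip
  Position 3 ('b'): freq=2, skip
  Position 4 ('e'): unique! => answer = 4

4


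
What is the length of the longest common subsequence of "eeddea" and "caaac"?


LCS of "eeddea" and "caaac"
DP table:
           c    a    a    a    c
      0    0    0    0    0    0
  e   0    0    0    0    0    0
  e   0    0    0    0    0    0
  d   0    0    0    0    0    0
  d   0    0    0    0    0    0
  e   0    0    0    0    0    0
  a   0    0    1    1    1    1
LCS length = dp[6][5] = 1

1


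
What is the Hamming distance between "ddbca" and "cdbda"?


Comparing "ddbca" and "cdbda" position by position:
  Position 0: 'd' vs 'c' => differ
  Position 1: 'd' vs 'd' => same
  Position 2: 'b' vs 'b' => same
  Position 3: 'c' vs 'd' => differ
  Position 4: 'a' vs 'a' => same
Total differences (Hamming distance): 2

2


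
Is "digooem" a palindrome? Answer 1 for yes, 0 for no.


Input: digooem
Reversed: meoogid
  Compare pos 0 ('d') with pos 6 ('m'): MISMATCH
  Compare pos 1 ('i') with pos 5 ('e'): MISMATCH
  Compare pos 2 ('g') with pos 4 ('o'): MISMATCH
Result: not a palindrome

0


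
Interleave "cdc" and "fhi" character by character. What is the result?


Interleaving "cdc" and "fhi":
  Position 0: 'c' from first, 'f' from second => "cf"
  Position 1: 'd' from first, 'h' from second => "dh"
  Position 2: 'c' from first, 'i' from second => "ci"
Result: cfdhci

cfdhci


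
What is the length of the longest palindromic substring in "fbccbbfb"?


Input: "fbccbbfb"
Checking substrings for palindromes:
  [1:5] "bccb" (len 4) => palindrome
  [5:8] "bfb" (len 3) => palindrome
  [2:4] "cc" (len 2) => palindrome
  [4:6] "bb" (len 2) => palindrome
Longest palindromic substring: "bccb" with length 4

4


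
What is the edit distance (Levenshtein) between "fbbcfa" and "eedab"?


Computing edit distance: "fbbcfa" -> "eedab"
DP table:
           e    e    d    a    b
      0    1    2    3    4    5
  f   1    1    2    3    4    5
  b   2    2    2    3    4    4
  b   3    3    3    3    4    4
  c   4    4    4    4    4    5
  f   5    5    5    5    5    5
  a   6    6    6    6    5    6
Edit distance = dp[6][5] = 6

6


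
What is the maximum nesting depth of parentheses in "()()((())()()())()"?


Input: "()()((())()()())()"
Tracking depth:
  Position 0 '(': depth becomes 1
  Position 1 ')': depth becomes 0
  Position 2 '(': depth becomes 1
  Position 3 ')': depth becomes 0
  Position 4 '(': depth becomes 1
  Position 5 '(': depth becomes 2
  Position 6 '(': depth becomes 3
  Position 7 ')': depth becomes 2
  Position 8 ')': depth becomes 1
  Position 9 '(': depth becomes 2
  Position 10 ')': depth becomes 1
  Position 11 '(': depth becomes 2
  Position 12 ')': depth becomes 1
  Position 13 '(': depth becomes 2
  Position 14 ')': depth becomes 1
  Position 15 ')': depth becomes 0
  Position 16 '(': depth becomes 1
  Position 17 ')': depth becomes 0
Maximum depth reached: 3

3


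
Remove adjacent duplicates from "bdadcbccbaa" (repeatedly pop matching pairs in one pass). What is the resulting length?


Input: bdadcbccbaa
Stack-based adjacent duplicate removal:
  Read 'b': push. Stack: b
  Read 'd': push. Stack: bd
  Read 'a': push. Stack: bda
  Read 'd': push. Stack: bdad
  Read 'c': push. Stack: bdadc
  Read 'b': push. Stack: bdadcb
  Read 'c': push. Stack: bdadcbc
  Read 'c': matches stack top 'c' => pop. Stack: bdadcb
  Read 'b': matches stack top 'b' => pop. Stack: bdadc
  Read 'a': push. Stack: bdadca
  Read 'a': matches stack top 'a' => pop. Stack: bdadc
Final stack: "bdadc" (length 5)

5


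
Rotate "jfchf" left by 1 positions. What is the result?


Input: "jfchf", rotate left by 1
First 1 characters: "j"
Remaining characters: "fchf"
Concatenate remaining + first: "fchf" + "j" = "fchfj"

fchfj


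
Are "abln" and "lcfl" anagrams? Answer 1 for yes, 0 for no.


Strings: "abln", "lcfl"
Sorted first:  abln
Sorted second: cfll
Differ at position 0: 'a' vs 'c' => not anagrams

0


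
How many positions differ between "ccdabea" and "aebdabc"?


Comparing "ccdabea" and "aebdabc" position by position:
  Position 0: 'c' vs 'a' => DIFFER
  Position 1: 'c' vs 'e' => DIFFER
  Position 2: 'd' vs 'b' => DIFFER
  Position 3: 'a' vs 'd' => DIFFER
  Position 4: 'b' vs 'a' => DIFFER
  Position 5: 'e' vs 'b' => DIFFER
  Position 6: 'a' vs 'c' => DIFFER
Positions that differ: 7

7


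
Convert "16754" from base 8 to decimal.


Input: "16754" in base 8
Positional expansion:
  Digit '1' (value 1) x 8^4 = 4096
  Digit '6' (value 6) x 8^3 = 3072
  Digit '7' (value 7) x 8^2 = 448
  Digit '5' (value 5) x 8^1 = 40
  Digit '4' (value 4) x 8^0 = 4
Sum = 7660

7660


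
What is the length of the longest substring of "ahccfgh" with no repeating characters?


Input: "ahccfgh"
Sliding window (track last position of each char):
  Position 0 ('a'): window [0,0] length 1 -- new best
  Position 1 ('h'): window [0,1] length 2 -- new best
  Position 2 ('c'): window [0,2] length 3 -- new best
  Position 3 ('c'): repeat (last at 2), move window start to 3
  Position 3 ('c'): window [3,3] length 1
  Position 4 ('f'): window [3,4] length 2
  Position 5 ('g'): window [3,5] length 3
  Position 6 ('h'): window [3,6] length 4 -- new best
Longest substring with no repeats: "cfgh" with length 4

4


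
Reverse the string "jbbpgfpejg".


Input: jbbpgfpejg
Reading characters right to left:
  Position 9: 'g'
  Position 8: 'j'
  Position 7: 'e'
  Position 6: 'p'
  Position 5: 'f'
  Position 4: 'g'
  Position 3: 'p'
  Position 2: 'b'
  Position 1: 'b'
  Position 0: 'j'
Reversed: gjepfgpbbj

gjepfgpbbj


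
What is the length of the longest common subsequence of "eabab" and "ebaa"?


LCS of "eabab" and "ebaa"
DP table:
           e    b    a    a
      0    0    0    0    0
  e   0    1    1    1    1
  a   0    1    1    2    2
  b   0    1    2    2    2
  a   0    1    2    3    3
  b   0    1    2    3    3
LCS length = dp[5][4] = 3

3


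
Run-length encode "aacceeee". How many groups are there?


Input: aacceeee
Scanning for consecutive runs:
  Group 1: 'a' x 2 (positions 0-1)
  Group 2: 'c' x 2 (positions 2-3)
  Group 3: 'e' x 4 (positions 4-7)
Total groups: 3

3


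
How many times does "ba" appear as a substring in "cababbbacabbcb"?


Searching for "ba" in "cababbbacabbcb"
Scanning each position:
  Position 0: "ca" => no
  Position 1: "ab" => no
  Position 2: "ba" => MATCH
  Position 3: "ab" => no
  Position 4: "bb" => no
  Position 5: "bb" => no
  Position 6: "ba" => MATCH
  Position 7: "ac" => no
  Position 8: "ca" => no
  Position 9: "ab" => no
  Position 10: "bb" => no
  Position 11: "bc" => no
  Position 12: "cb" => no
Total occurrences: 2

2


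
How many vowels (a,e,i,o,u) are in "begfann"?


Input: begfann
Checking each character:
  'b' at position 0: consonant
  'e' at position 1: vowel (running total: 1)
  'g' at position 2: consonant
  'f' at position 3: consonant
  'a' at position 4: vowel (running total: 2)
  'n' at position 5: consonant
  'n' at position 6: consonant
Total vowels: 2

2


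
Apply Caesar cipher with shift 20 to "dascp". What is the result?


Caesar cipher: shift "dascp" by 20
  'd' (pos 3) + 20 = pos 23 = 'x'
  'a' (pos 0) + 20 = pos 20 = 'u'
  's' (pos 18) + 20 = pos 12 = 'm'
  'c' (pos 2) + 20 = pos 22 = 'w'
  'p' (pos 15) + 20 = pos 9 = 'j'
Result: xumwj

xumwj


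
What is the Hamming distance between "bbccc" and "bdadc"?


Comparing "bbccc" and "bdadc" position by position:
  Position 0: 'b' vs 'b' => same
  Position 1: 'b' vs 'd' => differ
  Position 2: 'c' vs 'a' => differ
  Position 3: 'c' vs 'd' => differ
  Position 4: 'c' vs 'c' => same
Total differences (Hamming distance): 3

3


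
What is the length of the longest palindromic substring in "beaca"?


Input: "beaca"
Checking substrings for palindromes:
  [2:5] "aca" (len 3) => palindrome
Longest palindromic substring: "aca" with length 3

3


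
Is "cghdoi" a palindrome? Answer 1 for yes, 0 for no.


Input: cghdoi
Reversed: iodhgc
  Compare pos 0 ('c') with pos 5 ('i'): MISMATCH
  Compare pos 1 ('g') with pos 4 ('o'): MISMATCH
  Compare pos 2 ('h') with pos 3 ('d'): MISMATCH
Result: not a palindrome

0


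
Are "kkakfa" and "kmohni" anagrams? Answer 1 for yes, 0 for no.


Strings: "kkakfa", "kmohni"
Sorted first:  aafkkk
Sorted second: hikmno
Differ at position 0: 'a' vs 'h' => not anagrams

0


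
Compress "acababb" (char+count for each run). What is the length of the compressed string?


Input: acababb
Runs:
  'a' x 1 => "a1"
  'c' x 1 => "c1"
  'a' x 1 => "a1"
  'b' x 1 => "b1"
  'a' x 1 => "a1"
  'b' x 2 => "b2"
Compressed: "a1c1a1b1a1b2"
Compressed length: 12

12


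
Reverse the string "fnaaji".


Input: fnaaji
Reading characters right to left:
  Position 5: 'i'
  Position 4: 'j'
  Position 3: 'a'
  Position 2: 'a'
  Position 1: 'n'
  Position 0: 'f'
Reversed: ijaanf

ijaanf


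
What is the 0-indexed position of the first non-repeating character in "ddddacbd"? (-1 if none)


Input: ddddacbd
Character frequencies:
  'a': 1
  'b': 1
  'c': 1
  'd': 5
Scanning left to right for freq == 1:
  Position 0 ('d'): freq=5, skip
  Position 1 ('d'): freq=5, skip
  Position 2 ('d'): freq=5, skip
  Position 3 ('d'): freq=5, skip
  Position 4 ('a'): unique! => answer = 4

4


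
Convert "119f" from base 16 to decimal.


Input: "119f" in base 16
Positional expansion:
  Digit '1' (value 1) x 16^3 = 4096
  Digit '1' (value 1) x 16^2 = 256
  Digit '9' (value 9) x 16^1 = 144
  Digit 'f' (value 15) x 16^0 = 15
Sum = 4511

4511


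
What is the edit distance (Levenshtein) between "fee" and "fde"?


Computing edit distance: "fee" -> "fde"
DP table:
           f    d    e
      0    1    2    3
  f   1    0    1    2
  e   2    1    1    1
  e   3    2    2    1
Edit distance = dp[3][3] = 1

1


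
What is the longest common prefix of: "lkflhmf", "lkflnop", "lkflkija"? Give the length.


Words: lkflhmf, lkflnop, lkflkija
  Position 0: all 'l' => match
  Position 1: all 'k' => match
  Position 2: all 'f' => match
  Position 3: all 'l' => match
  Position 4: ('h', 'n', 'k') => mismatch, stop
LCP = "lkfl" (length 4)

4


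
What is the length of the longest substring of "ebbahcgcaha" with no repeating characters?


Input: "ebbahcgcaha"
Sliding window (track last position of each char):
  Position 0 ('e'): window [0,0] length 1 -- new best
  Position 1 ('b'): window [0,1] length 2 -- new best
  Position 2 ('b'): repeat (last at 1), move window start to 2
  Position 2 ('b'): window [2,2] length 1
  Position 3 ('a'): window [2,3] length 2
  Position 4 ('h'): window [2,4] length 3 -- new best
  Position 5 ('c'): window [2,5] length 4 -- new best
  Position 6 ('g'): window [2,6] length 5 -- new best
  Position 7 ('c'): repeat (last at 5), move window start to 6
  Position 7 ('c'): window [6,7] length 2
  Position 8 ('a'): window [6,8] length 3
  Position 9 ('h'): window [6,9] length 4
  Position 10 ('a'): repeat (last at 8), move window start to 9
  Position 10 ('a'): window [9,10] length 2
Longest substring with no repeats: "bahcg" with length 5

5


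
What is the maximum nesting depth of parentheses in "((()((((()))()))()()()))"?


Input: "((()((((()))()))()()()))"
Tracking depth:
  Position 0 '(': depth becomes 1
  Position 1 '(': depth becomes 2
  Position 2 '(': depth becomes 3
  Position 3 ')': depth becomes 2
  Position 4 '(': depth becomes 3
  Position 5 '(': depth becomes 4
  Position 6 '(': depth becomes 5
  Position 7 '(': depth becomes 6
  Position 8 '(': depth becomes 7
  Position 9 ')': depth becomes 6
  Position 10 ')': depth becomes 5
  Position 11 ')': depth becomes 4
  Position 12 '(': depth becomes 5
  Position 13 ')': depth becomes 4
  Position 14 ')': depth becomes 3
  Position 15 ')': depth becomes 2
  Position 16 '(': depth becomes 3
  Position 17 ')': depth becomes 2
  Position 18 '(': depth becomes 3
  Position 19 ')': depth becomes 2
  Position 20 '(': depth becomes 3
  Position 21 ')': depth becomes 2
  Position 22 ')': depth becomes 1
  Position 23 ')': depth becomes 0
Maximum depth reached: 7

7


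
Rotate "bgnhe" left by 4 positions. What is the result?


Input: "bgnhe", rotate left by 4
First 4 characters: "bgnh"
Remaining characters: "e"
Concatenate remaining + first: "e" + "bgnh" = "ebgnh"

ebgnh


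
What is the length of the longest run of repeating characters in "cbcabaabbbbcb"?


Input: "cbcabaabbbbcb"
Scanning for longest run:
  Position 1 ('b'): new char, reset run to 1
  Position 2 ('c'): new char, reset run to 1
  Position 3 ('a'): new char, reset run to 1
  Position 4 ('b'): new char, reset run to 1
  Position 5 ('a'): new char, reset run to 1
  Position 6 ('a'): continues run of 'a', length=2
  Position 7 ('b'): new char, reset run to 1
  Position 8 ('b'): continues run of 'b', length=2
  Position 9 ('b'): continues run of 'b', length=3
  Position 10 ('b'): continues run of 'b', length=4
  Position 11 ('c'): new char, reset run to 1
  Position 12 ('b'): new char, reset run to 1
Longest run: 'b' with length 4

4


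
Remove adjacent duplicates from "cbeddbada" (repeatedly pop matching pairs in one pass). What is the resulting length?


Input: cbeddbada
Stack-based adjacent duplicate removal:
  Read 'c': push. Stack: c
  Read 'b': push. Stack: cb
  Read 'e': push. Stack: cbe
  Read 'd': push. Stack: cbed
  Read 'd': matches stack top 'd' => pop. Stack: cbe
  Read 'b': push. Stack: cbeb
  Read 'a': push. Stack: cbeba
  Read 'd': push. Stack: cbebad
  Read 'a': push. Stack: cbebada
Final stack: "cbebada" (length 7)

7


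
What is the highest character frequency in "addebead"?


Input: addebead
Character counts:
  'a': 2
  'b': 1
  'd': 3
  'e': 2
Maximum frequency: 3

3


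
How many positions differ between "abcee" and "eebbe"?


Comparing "abcee" and "eebbe" position by position:
  Position 0: 'a' vs 'e' => DIFFER
  Position 1: 'b' vs 'e' => DIFFER
  Position 2: 'c' vs 'b' => DIFFER
  Position 3: 'e' vs 'b' => DIFFER
  Position 4: 'e' vs 'e' => same
Positions that differ: 4

4


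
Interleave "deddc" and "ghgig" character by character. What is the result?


Interleaving "deddc" and "ghgig":
  Position 0: 'd' from first, 'g' from second => "dg"
  Position 1: 'e' from first, 'h' from second => "eh"
  Position 2: 'd' from first, 'g' from second => "dg"
  Position 3: 'd' from first, 'i' from second => "di"
  Position 4: 'c' from first, 'g' from second => "cg"
Result: dgehdgdicg

dgehdgdicg


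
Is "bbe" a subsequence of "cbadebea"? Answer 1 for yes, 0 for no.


Check if "bbe" is a subsequence of "cbadebea"
Greedy scan:
  Position 0 ('c'): no match needed
  Position 1 ('b'): matches sub[0] = 'b'
  Position 2 ('a'): no match needed
  Position 3 ('d'): no match needed
  Position 4 ('e'): no match needed
  Position 5 ('b'): matches sub[1] = 'b'
  Position 6 ('e'): matches sub[2] = 'e'
  Position 7 ('a'): no match needed
All 3 characters matched => is a subsequence

1


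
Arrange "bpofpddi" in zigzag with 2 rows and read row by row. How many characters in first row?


Zigzag "bpofpddi" into 2 rows:
Placing characters:
  'b' => row 0
  'p' => row 1
  'o' => row 0
  'f' => row 1
  'p' => row 0
  'd' => row 1
  'd' => row 0
  'i' => row 1
Rows:
  Row 0: "bopd"
  Row 1: "pfdi"
First row length: 4

4


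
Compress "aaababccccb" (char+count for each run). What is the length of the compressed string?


Input: aaababccccb
Runs:
  'a' x 3 => "a3"
  'b' x 1 => "b1"
  'a' x 1 => "a1"
  'b' x 1 => "b1"
  'c' x 4 => "c4"
  'b' x 1 => "b1"
Compressed: "a3b1a1b1c4b1"
Compressed length: 12

12


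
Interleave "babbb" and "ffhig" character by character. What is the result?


Interleaving "babbb" and "ffhig":
  Position 0: 'b' from first, 'f' from second => "bf"
  Position 1: 'a' from first, 'f' from second => "af"
  Position 2: 'b' from first, 'h' from second => "bh"
  Position 3: 'b' from first, 'i' from second => "bi"
  Position 4: 'b' from first, 'g' from second => "bg"
Result: bfafbhbibg

bfafbhbibg


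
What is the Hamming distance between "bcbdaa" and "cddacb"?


Comparing "bcbdaa" and "cddacb" position by position:
  Position 0: 'b' vs 'c' => differ
  Position 1: 'c' vs 'd' => differ
  Position 2: 'b' vs 'd' => differ
  Position 3: 'd' vs 'a' => differ
  Position 4: 'a' vs 'c' => differ
  Position 5: 'a' vs 'b' => differ
Total differences (Hamming distance): 6

6


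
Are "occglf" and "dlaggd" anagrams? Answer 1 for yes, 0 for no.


Strings: "occglf", "dlaggd"
Sorted first:  ccfglo
Sorted second: addggl
Differ at position 0: 'c' vs 'a' => not anagrams

0


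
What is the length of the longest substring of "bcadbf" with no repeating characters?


Input: "bcadbf"
Sliding window (track last position of each char):
  Position 0 ('b'): window [0,0] length 1 -- new best
  Position 1 ('c'): window [0,1] length 2 -- new best
  Position 2 ('a'): window [0,2] length 3 -- new best
  Position 3 ('d'): window [0,3] length 4 -- new best
  Position 4 ('b'): repeat (last at 0), move window start to 1
  Position 4 ('b'): window [1,4] length 4
  Position 5 ('f'): window [1,5] length 5 -- new best
Longest substring with no repeats: "cadbf" with length 5

5


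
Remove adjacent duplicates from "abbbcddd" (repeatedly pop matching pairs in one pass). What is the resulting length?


Input: abbbcddd
Stack-based adjacent duplicate removal:
  Read 'a': push. Stack: a
  Read 'b': push. Stack: ab
  Read 'b': matches stack top 'b' => pop. Stack: a
  Read 'b': push. Stack: ab
  Read 'c': push. Stack: abc
  Read 'd': push. Stack: abcd
  Read 'd': matches stack top 'd' => pop. Stack: abc
  Read 'd': push. Stack: abcd
Final stack: "abcd" (length 4)

4


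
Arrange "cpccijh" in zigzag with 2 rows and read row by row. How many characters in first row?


Zigzag "cpccijh" into 2 rows:
Placing characters:
  'c' => row 0
  'p' => row 1
  'c' => row 0
  'c' => row 1
  'i' => row 0
  'j' => row 1
  'h' => row 0
Rows:
  Row 0: "ccih"
  Row 1: "pcj"
First row length: 4

4


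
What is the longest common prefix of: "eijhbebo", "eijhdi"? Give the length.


Words: eijhbebo, eijhdi
  Position 0: all 'e' => match
  Position 1: all 'i' => match
  Position 2: all 'j' => match
  Position 3: all 'h' => match
  Position 4: ('b', 'd') => mismatch, stop
LCP = "eijh" (length 4)

4


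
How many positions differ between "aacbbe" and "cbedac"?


Comparing "aacbbe" and "cbedac" position by position:
  Position 0: 'a' vs 'c' => DIFFER
  Position 1: 'a' vs 'b' => DIFFER
  Position 2: 'c' vs 'e' => DIFFER
  Position 3: 'b' vs 'd' => DIFFER
  Position 4: 'b' vs 'a' => DIFFER
  Position 5: 'e' vs 'c' => DIFFER
Positions that differ: 6

6


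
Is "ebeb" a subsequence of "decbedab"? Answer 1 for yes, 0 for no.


Check if "ebeb" is a subsequence of "decbedab"
Greedy scan:
  Position 0 ('d'): no match needed
  Position 1 ('e'): matches sub[0] = 'e'
  Position 2 ('c'): no match needed
  Position 3 ('b'): matches sub[1] = 'b'
  Position 4 ('e'): matches sub[2] = 'e'
  Position 5 ('d'): no match needed
  Position 6 ('a'): no match needed
  Position 7 ('b'): matches sub[3] = 'b'
All 4 characters matched => is a subsequence

1


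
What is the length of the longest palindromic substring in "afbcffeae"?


Input: "afbcffeae"
Checking substrings for palindromes:
  [6:9] "eae" (len 3) => palindrome
  [4:6] "ff" (len 2) => palindrome
Longest palindromic substring: "eae" with length 3

3


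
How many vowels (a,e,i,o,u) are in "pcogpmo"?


Input: pcogpmo
Checking each character:
  'p' at position 0: consonant
  'c' at position 1: consonant
  'o' at position 2: vowel (running total: 1)
  'g' at position 3: consonant
  'p' at position 4: consonant
  'm' at position 5: consonant
  'o' at position 6: vowel (running total: 2)
Total vowels: 2

2


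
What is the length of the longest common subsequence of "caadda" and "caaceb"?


LCS of "caadda" and "caaceb"
DP table:
           c    a    a    c    e    b
      0    0    0    0    0    0    0
  c   0    1    1    1    1    1    1
  a   0    1    2    2    2    2    2
  a   0    1    2    3    3    3    3
  d   0    1    2    3    3    3    3
  d   0    1    2    3    3    3    3
  a   0    1    2    3    3    3    3
LCS length = dp[6][6] = 3

3


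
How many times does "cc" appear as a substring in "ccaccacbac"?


Searching for "cc" in "ccaccacbac"
Scanning each position:
  Position 0: "cc" => MATCH
  Position 1: "ca" => no
  Position 2: "ac" => no
  Position 3: "cc" => MATCH
  Position 4: "ca" => no
  Position 5: "ac" => no
  Position 6: "cb" => no
  Position 7: "ba" => no
  Position 8: "ac" => no
Total occurrences: 2

2


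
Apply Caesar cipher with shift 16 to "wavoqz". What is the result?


Caesar cipher: shift "wavoqz" by 16
  'w' (pos 22) + 16 = pos 12 = 'm'
  'a' (pos 0) + 16 = pos 16 = 'q'
  'v' (pos 21) + 16 = pos 11 = 'l'
  'o' (pos 14) + 16 = pos 4 = 'e'
  'q' (pos 16) + 16 = pos 6 = 'g'
  'z' (pos 25) + 16 = pos 15 = 'p'
Result: mqlegp

mqlegp


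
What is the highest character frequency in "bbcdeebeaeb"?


Input: bbcdeebeaeb
Character counts:
  'a': 1
  'b': 4
  'c': 1
  'd': 1
  'e': 4
Maximum frequency: 4

4


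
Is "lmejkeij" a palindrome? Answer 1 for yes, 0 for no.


Input: lmejkeij
Reversed: jiekjeml
  Compare pos 0 ('l') with pos 7 ('j'): MISMATCH
  Compare pos 1 ('m') with pos 6 ('i'): MISMATCH
  Compare pos 2 ('e') with pos 5 ('e'): match
  Compare pos 3 ('j') with pos 4 ('k'): MISMATCH
Result: not a palindrome

0
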